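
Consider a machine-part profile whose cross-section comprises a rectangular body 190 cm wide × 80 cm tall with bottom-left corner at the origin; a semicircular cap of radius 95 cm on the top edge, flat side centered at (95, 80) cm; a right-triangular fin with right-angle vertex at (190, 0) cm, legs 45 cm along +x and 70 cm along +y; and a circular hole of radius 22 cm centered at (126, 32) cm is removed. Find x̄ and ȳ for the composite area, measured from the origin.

rectangular body: A = 190 × 80 = 15200.00, centroid at (95.00, 40.00).
semicircular top: A = ½π·95² = 14176.44, centroid at (95.00, 120.32).
triangular fin: A = ½·45·70 = 1575.00, centroid at (205.00, 23.33).
hole: A = −π·22² = -1520.53, centroid at (126.00, 32.00).
ΣA = 29430.91 cm², ΣAx̄ = 2922049.61 cm³, ΣAȳ = 2301791.29 cm³.
x̄ = 2922049.61/29430.91 = 99.29 cm; ȳ = 2301791.29/29430.91 = 78.21 cm.

x̄ = 99.29 cm, ȳ = 78.21 cm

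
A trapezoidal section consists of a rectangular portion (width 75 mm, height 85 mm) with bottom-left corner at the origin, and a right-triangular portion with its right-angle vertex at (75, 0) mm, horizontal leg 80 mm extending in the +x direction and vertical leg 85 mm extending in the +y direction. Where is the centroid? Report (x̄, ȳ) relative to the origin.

x̄ = 59.82 mm, ȳ = 37.57 mm

Part | A | x̄ᵢ | ȳᵢ | A·x̄ᵢ | A·ȳᵢ
rectangular portion | 6375.00 | 37.50 | 42.50 | 239062.50 | 270937.50
triangular portion | 3400.00 | 101.67 | 28.33 | 345666.67 | 96333.33
Σ | 9775.00 |  |  | 584729.17 | 367270.83
x̄ = 584729.17 / 9775.00 = 59.82 mm
ȳ = 367270.83 / 9775.00 = 37.57 mm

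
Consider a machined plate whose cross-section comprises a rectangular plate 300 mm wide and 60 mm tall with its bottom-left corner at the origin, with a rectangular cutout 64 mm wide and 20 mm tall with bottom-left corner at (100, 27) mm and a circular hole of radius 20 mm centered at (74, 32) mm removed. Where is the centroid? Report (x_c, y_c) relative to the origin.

Part | A | x̄ᵢ | ȳᵢ | A·x̄ᵢ | A·ȳᵢ
plate | 18000.00 | 150.00 | 30.00 | 2700000.00 | 540000.00
hole 1 | -1280.00 | 132.00 | 37.00 | -168960.00 | -47360.00
hole 2 | -1256.64 | 74.00 | 32.00 | -92991.14 | -40212.39
Σ | 15463.36 |  |  | 2438048.86 | 452427.61
x_c = 2438048.86 / 15463.36 = 157.67 mm
y_c = 452427.61 / 15463.36 = 29.26 mm

x_c = 157.67 mm, y_c = 29.26 mm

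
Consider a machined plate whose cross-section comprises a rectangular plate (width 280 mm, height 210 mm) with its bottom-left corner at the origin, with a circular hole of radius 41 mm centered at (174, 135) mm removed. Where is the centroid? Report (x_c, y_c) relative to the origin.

x_c = 136.65 mm, y_c = 102.04 mm

plate: A = 280 × 210 = 58800.00, centroid at (140.00, 105.00).
hole: A = −π·41² = -5281.02, centroid at (174.00, 135.00).
ΣA = 53518.98 mm², ΣAx_c = 7313103.00 mm³, ΣAy_c = 5461062.67 mm³.
x_c = 7313103.00/53518.98 = 136.65 mm; y_c = 5461062.67/53518.98 = 102.04 mm.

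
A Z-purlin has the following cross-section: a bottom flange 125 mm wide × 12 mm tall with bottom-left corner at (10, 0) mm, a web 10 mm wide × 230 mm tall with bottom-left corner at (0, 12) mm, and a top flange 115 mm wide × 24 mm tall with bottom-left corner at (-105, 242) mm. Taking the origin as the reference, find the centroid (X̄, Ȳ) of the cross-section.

bottom flange: A = 125 × 12 = 1500.00, centroid at (72.50, 6.00).
web: A = 10 × 230 = 2300.00, centroid at (5.00, 127.00).
top flange: A = 115 × 24 = 2760.00, centroid at (-47.50, 254.00).
ΣA = 6560.00 mm²
ΣAX̄ = (1500.00)(72.50) + (2300.00)(5.00) + (2760.00)(-47.50) = -10850.00 mm³
ΣAȲ = (1500.00)(6.00) + (2300.00)(127.00) + (2760.00)(254.00) = 1002140.00 mm³
X̄ = -10850.00 / 6560.00 = -1.65 mm
Ȳ = 1002140.00 / 6560.00 = 152.77 mm

X̄ = -1.65 mm, Ȳ = 152.77 mm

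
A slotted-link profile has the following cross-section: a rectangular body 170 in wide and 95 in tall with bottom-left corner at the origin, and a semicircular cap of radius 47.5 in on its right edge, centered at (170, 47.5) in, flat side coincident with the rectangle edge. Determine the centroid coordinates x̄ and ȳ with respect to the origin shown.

rectangular body: A = 170 × 95 = 16150.00, centroid at (85.00, 47.50).
semicircular end: A = ½π·47.5² = 3544.11, centroid at (190.16, 47.50).
ΣA = 19694.11 in², ΣAx̄ = 2046696.48 in³, ΣAȳ = 935470.19 in³.
x̄ = 2046696.48/19694.11 = 103.92 in; ȳ = 935470.19/19694.11 = 47.50 in.

x̄ = 103.92 in, ȳ = 47.50 in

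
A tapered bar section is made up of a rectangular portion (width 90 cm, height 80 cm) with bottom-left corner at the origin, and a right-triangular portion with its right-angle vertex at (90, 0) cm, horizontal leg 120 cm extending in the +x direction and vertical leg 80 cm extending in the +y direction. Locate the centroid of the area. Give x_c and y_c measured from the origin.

rectangular portion: A = 90 × 80 = 7200.00, centroid at (45.00, 40.00).
triangular portion: A = ½·120·80 = 4800.00, centroid at (130.00, 26.67).
ΣA = 12000.00 cm²
ΣAx_c = (7200.00)(45.00) + (4800.00)(130.00) = 948000.00 cm³
ΣAy_c = (7200.00)(40.00) + (4800.00)(26.67) = 416000.00 cm³
x_c = 948000.00 / 12000.00 = 79.00 cm
y_c = 416000.00 / 12000.00 = 34.67 cm

x_c = 79.00 cm, y_c = 34.67 cm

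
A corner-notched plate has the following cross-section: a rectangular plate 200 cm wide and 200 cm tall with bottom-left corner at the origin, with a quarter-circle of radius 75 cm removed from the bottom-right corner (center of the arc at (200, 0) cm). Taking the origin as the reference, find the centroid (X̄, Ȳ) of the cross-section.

X̄ = 91.54 cm, Ȳ = 108.46 cm

plate: A = 200 × 200 = 40000.00, centroid at (100.00, 100.00).
removed quarter-circle: A = −¼π·75² = -4417.86, centroid at (168.17, 31.83).
ΣA = 35582.14 cm²
ΣAX̄ = (40000.00)(100.00) + (-4417.86)(168.17) = 3257052.07 cm³
ΣAȲ = (40000.00)(100.00) + (-4417.86)(31.83) = 3859375.00 cm³
X̄ = 3257052.07 / 35582.14 = 91.54 cm
Ȳ = 3859375.00 / 35582.14 = 108.46 cm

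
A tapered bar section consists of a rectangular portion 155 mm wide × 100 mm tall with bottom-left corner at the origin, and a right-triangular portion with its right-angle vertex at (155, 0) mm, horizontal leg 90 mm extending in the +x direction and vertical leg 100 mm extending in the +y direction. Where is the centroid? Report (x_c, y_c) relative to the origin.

Part | A | x̄ᵢ | ȳᵢ | A·x̄ᵢ | A·ȳᵢ
rectangular portion | 15500.00 | 77.50 | 50.00 | 1201250.00 | 775000.00
triangular portion | 4500.00 | 185.00 | 33.33 | 832500.00 | 150000.00
Σ | 20000.00 |  |  | 2033750.00 | 925000.00
x_c = 2033750.00 / 20000.00 = 101.69 mm
y_c = 925000.00 / 20000.00 = 46.25 mm

x_c = 101.69 mm, y_c = 46.25 mm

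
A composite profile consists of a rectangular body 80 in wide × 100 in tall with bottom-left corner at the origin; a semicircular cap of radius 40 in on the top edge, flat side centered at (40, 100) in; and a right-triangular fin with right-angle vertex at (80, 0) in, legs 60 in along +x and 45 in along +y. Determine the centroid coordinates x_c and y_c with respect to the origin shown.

x_c = 46.83 in, y_c = 60.21 in

rectangular body: A = 80 × 100 = 8000.00, centroid at (40.00, 50.00).
semicircular top: A = ½π·40² = 2513.27, centroid at (40.00, 116.98).
triangular fin: A = ½·60·45 = 1350.00, centroid at (100.00, 15.00).
ΣA = 11863.27 in², ΣAx_c = 555530.96 in³, ΣAy_c = 714244.08 in³.
x_c = 555530.96/11863.27 = 46.83 in; y_c = 714244.08/11863.27 = 60.21 in.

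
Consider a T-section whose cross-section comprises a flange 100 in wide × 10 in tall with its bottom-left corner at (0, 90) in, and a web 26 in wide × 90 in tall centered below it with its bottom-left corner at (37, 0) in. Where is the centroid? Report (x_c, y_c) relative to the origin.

Part | A | x̄ᵢ | ȳᵢ | A·x̄ᵢ | A·ȳᵢ
web | 2340.00 | 50.00 | 45.00 | 117000.00 | 105300.00
flange | 1000.00 | 50.00 | 95.00 | 50000.00 | 95000.00
Σ | 3340.00 |  |  | 167000.00 | 200300.00
x_c = 167000.00 / 3340.00 = 50.00 in
y_c = 200300.00 / 3340.00 = 59.97 in

x_c = 50.00 in, y_c = 59.97 in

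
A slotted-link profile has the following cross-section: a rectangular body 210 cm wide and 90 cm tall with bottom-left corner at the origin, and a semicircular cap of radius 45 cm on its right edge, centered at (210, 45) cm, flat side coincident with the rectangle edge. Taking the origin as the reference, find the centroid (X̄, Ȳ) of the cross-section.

Part | A | x̄ᵢ | ȳᵢ | A·x̄ᵢ | A·ȳᵢ
rectangular body | 18900.00 | 105.00 | 45.00 | 1984500.00 | 850500.00
semicircular end | 3180.86 | 229.10 | 45.00 | 728731.14 | 143138.82
Σ | 22080.86 |  |  | 2713231.14 | 993638.82
X̄ = 2713231.14 / 22080.86 = 122.88 cm
Ȳ = 993638.82 / 22080.86 = 45.00 cm

X̄ = 122.88 cm, Ȳ = 45.00 cm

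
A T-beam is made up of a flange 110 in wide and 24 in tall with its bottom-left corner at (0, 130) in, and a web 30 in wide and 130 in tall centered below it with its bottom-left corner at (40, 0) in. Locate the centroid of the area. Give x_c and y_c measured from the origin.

Part | A | x̄ᵢ | ȳᵢ | A·x̄ᵢ | A·ȳᵢ
web | 3900.00 | 55.00 | 65.00 | 214500.00 | 253500.00
flange | 2640.00 | 55.00 | 142.00 | 145200.00 | 374880.00
Σ | 6540.00 |  |  | 359700.00 | 628380.00
x_c = 359700.00 / 6540.00 = 55.00 in
y_c = 628380.00 / 6540.00 = 96.08 in

x_c = 55.00 in, y_c = 96.08 in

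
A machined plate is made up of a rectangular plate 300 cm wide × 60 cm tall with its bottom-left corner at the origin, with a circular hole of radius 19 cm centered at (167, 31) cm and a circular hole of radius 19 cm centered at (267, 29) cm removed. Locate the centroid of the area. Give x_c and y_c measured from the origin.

plate: A = 300 × 60 = 18000.00, centroid at (150.00, 30.00).
hole 1: A = −π·19² = -1134.11, centroid at (167.00, 31.00).
hole 2: A = −π·19² = -1134.11, centroid at (267.00, 29.00).
ΣA = 15731.77 cm², ΣAx_c = 2207794.11 cm³, ΣAy_c = 471953.10 cm³.
x_c = 2207794.11/15731.77 = 140.34 cm; y_c = 471953.10/15731.77 = 30.00 cm.

x_c = 140.34 cm, y_c = 30.00 cm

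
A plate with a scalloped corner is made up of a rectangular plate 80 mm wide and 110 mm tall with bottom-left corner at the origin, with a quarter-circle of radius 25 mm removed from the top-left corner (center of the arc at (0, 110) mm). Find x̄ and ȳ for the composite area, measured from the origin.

Part | A | x̄ᵢ | ȳᵢ | A·x̄ᵢ | A·ȳᵢ
plate | 8800.00 | 40.00 | 55.00 | 352000.00 | 484000.00
removed quarter-circle | -490.87 | 10.61 | 99.39 | -5208.33 | -48787.79
Σ | 8309.13 |  |  | 346791.67 | 435212.21
x̄ = 346791.67 / 8309.13 = 41.74 mm
ȳ = 435212.21 / 8309.13 = 52.38 mm

x̄ = 41.74 mm, ȳ = 52.38 mm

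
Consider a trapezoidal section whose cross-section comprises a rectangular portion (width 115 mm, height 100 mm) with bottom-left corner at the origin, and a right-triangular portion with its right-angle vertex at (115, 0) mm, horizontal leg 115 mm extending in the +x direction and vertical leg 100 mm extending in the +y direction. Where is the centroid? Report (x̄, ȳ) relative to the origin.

x̄ = 89.44 mm, ȳ = 44.44 mm

Part | A | x̄ᵢ | ȳᵢ | A·x̄ᵢ | A·ȳᵢ
rectangular portion | 11500.00 | 57.50 | 50.00 | 661250.00 | 575000.00
triangular portion | 5750.00 | 153.33 | 33.33 | 881666.67 | 191666.67
Σ | 17250.00 |  |  | 1542916.67 | 766666.67
x̄ = 1542916.67 / 17250.00 = 89.44 mm
ȳ = 766666.67 / 17250.00 = 44.44 mm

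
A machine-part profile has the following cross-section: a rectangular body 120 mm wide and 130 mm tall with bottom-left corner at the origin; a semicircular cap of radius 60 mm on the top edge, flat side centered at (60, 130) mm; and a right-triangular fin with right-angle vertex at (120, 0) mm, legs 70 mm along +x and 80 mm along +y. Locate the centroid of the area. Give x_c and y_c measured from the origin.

rectangular body: A = 120 × 130 = 15600.00, centroid at (60.00, 65.00).
semicircular top: A = ½π·60² = 5654.87, centroid at (60.00, 155.46).
triangular fin: A = ½·70·80 = 2800.00, centroid at (143.33, 26.67).
ΣA = 24054.87 mm², ΣAx_c = 1676625.34 mm³, ΣAy_c = 1967799.35 mm³.
x_c = 1676625.34/24054.87 = 69.70 mm; y_c = 1967799.35/24054.87 = 81.80 mm.

x_c = 69.70 mm, y_c = 81.80 mm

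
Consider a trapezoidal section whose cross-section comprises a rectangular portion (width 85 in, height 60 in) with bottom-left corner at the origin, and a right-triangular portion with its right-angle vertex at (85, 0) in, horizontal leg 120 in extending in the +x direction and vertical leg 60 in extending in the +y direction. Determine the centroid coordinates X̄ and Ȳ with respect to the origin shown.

X̄ = 76.64 in, Ȳ = 25.86 in

rectangular portion: A = 85 × 60 = 5100.00, centroid at (42.50, 30.00).
triangular portion: A = ½·120·60 = 3600.00, centroid at (125.00, 20.00).
ΣA = 8700.00 in²
ΣAX̄ = (5100.00)(42.50) + (3600.00)(125.00) = 666750.00 in³
ΣAȲ = (5100.00)(30.00) + (3600.00)(20.00) = 225000.00 in³
X̄ = 666750.00 / 8700.00 = 76.64 in
Ȳ = 225000.00 / 8700.00 = 25.86 in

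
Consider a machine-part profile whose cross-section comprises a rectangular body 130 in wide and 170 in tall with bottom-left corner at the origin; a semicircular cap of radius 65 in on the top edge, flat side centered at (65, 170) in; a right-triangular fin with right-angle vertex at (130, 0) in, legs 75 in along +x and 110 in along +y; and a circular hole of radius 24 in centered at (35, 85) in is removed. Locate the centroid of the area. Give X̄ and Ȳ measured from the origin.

rectangular body: A = 130 × 170 = 22100.00, centroid at (65.00, 85.00).
semicircular top: A = ½π·65² = 6636.61, centroid at (65.00, 197.59).
triangular fin: A = ½·75·110 = 4125.00, centroid at (155.00, 36.67).
hole: A = −π·24² = -1809.56, centroid at (35.00, 85.00).
ΣA = 31052.06 in²
ΣAX̄ = (22100.00)(65.00) + (6636.61)(65.00) + (4125.00)(155.00) + (-1809.56)(35.00) = 2443920.43 in³
ΣAȲ = (22100.00)(85.00) + (6636.61)(197.59) + (4125.00)(36.67) + (-1809.56)(85.00) = 3187245.42 in³
X̄ = 2443920.43 / 31052.06 = 78.70 in
Ȳ = 3187245.42 / 31052.06 = 102.64 in

X̄ = 78.70 in, Ȳ = 102.64 in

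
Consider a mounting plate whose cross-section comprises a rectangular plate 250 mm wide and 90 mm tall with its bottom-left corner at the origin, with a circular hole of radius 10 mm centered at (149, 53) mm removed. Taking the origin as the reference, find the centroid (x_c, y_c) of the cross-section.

plate: A = 250 × 90 = 22500.00, centroid at (125.00, 45.00).
hole: A = −π·10² = -314.16, centroid at (149.00, 53.00).
ΣA = 22185.84 mm², ΣAx_c = 2765690.27 mm³, ΣAy_c = 995849.56 mm³.
x_c = 2765690.27/22185.84 = 124.66 mm; y_c = 995849.56/22185.84 = 44.89 mm.

x_c = 124.66 mm, y_c = 44.89 mm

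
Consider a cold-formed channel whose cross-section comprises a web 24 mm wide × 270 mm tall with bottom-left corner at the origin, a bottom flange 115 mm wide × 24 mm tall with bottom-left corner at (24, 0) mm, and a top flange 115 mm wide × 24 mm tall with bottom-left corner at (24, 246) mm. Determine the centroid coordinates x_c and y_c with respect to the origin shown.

x_c = 43.97 mm, y_c = 135.00 mm

web: A = 24 × 270 = 6480.00, centroid at (12.00, 135.00).
bottom flange: A = 115 × 24 = 2760.00, centroid at (81.50, 12.00).
top flange: A = 115 × 24 = 2760.00, centroid at (81.50, 258.00).
ΣA = 12000.00 mm²
ΣAx_c = (6480.00)(12.00) + (2760.00)(81.50) + (2760.00)(81.50) = 527640.00 mm³
ΣAy_c = (6480.00)(135.00) + (2760.00)(12.00) + (2760.00)(258.00) = 1620000.00 mm³
x_c = 527640.00 / 12000.00 = 43.97 mm
y_c = 1620000.00 / 12000.00 = 135.00 mm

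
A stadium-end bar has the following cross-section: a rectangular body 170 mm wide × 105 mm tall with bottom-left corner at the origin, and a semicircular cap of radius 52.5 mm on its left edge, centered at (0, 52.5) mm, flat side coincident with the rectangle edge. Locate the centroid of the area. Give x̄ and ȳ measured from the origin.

rectangular body: A = 170 × 105 = 17850.00, centroid at (85.00, 52.50).
semicircular end: A = ½π·52.5² = 4329.51, centroid at (-22.28, 52.50).
ΣA = 22179.51 mm²
ΣAx̄ = (17850.00)(85.00) + (4329.51)(-22.28) = 1420781.25 mm³
ΣAȳ = (17850.00)(52.50) + (4329.51)(52.50) = 1164424.14 mm³
x̄ = 1420781.25 / 22179.51 = 64.06 mm
ȳ = 1164424.14 / 22179.51 = 52.50 mm

x̄ = 64.06 mm, ȳ = 52.50 mm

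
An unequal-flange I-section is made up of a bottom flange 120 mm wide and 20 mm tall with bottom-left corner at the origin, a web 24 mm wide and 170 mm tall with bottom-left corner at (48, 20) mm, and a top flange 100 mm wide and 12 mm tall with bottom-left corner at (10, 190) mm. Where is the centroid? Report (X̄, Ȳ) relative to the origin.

X̄ = 60.00 mm, Ȳ = 89.53 mm

bottom flange: A = 120 × 20 = 2400.00, centroid at (60.00, 10.00).
web: A = 24 × 170 = 4080.00, centroid at (60.00, 105.00).
top flange: A = 100 × 12 = 1200.00, centroid at (60.00, 196.00).
ΣA = 7680.00 mm², ΣAX̄ = 460800.00 mm³, ΣAȲ = 687600.00 mm³.
X̄ = 460800.00/7680.00 = 60.00 mm; Ȳ = 687600.00/7680.00 = 89.53 mm.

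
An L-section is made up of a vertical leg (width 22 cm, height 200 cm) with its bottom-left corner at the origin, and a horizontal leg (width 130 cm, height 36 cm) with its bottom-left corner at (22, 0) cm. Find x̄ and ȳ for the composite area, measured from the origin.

vertical leg: A = 22 × 200 = 4400.00, centroid at (11.00, 100.00).
horizontal leg: A = 130 × 36 = 4680.00, centroid at (87.00, 18.00).
ΣA = 9080.00 cm², ΣAx̄ = 455560.00 cm³, ΣAȳ = 524240.00 cm³.
x̄ = 455560.00/9080.00 = 50.17 cm; ȳ = 524240.00/9080.00 = 57.74 cm.

x̄ = 50.17 cm, ȳ = 57.74 cm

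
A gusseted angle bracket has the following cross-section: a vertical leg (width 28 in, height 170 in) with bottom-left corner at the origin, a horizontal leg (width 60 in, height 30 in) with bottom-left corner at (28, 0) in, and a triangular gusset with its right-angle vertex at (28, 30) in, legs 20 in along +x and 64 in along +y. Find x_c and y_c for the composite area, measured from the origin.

x_c = 26.84 in, y_c = 64.51 in

vertical leg: A = 28 × 170 = 4760.00, centroid at (14.00, 85.00).
horizontal leg: A = 60 × 30 = 1800.00, centroid at (58.00, 15.00).
gusset: A = ½·20·64 = 640.00, centroid at (34.67, 51.33).
ΣA = 7200.00 in², ΣAx_c = 193226.67 in³, ΣAy_c = 464453.33 in³.
x_c = 193226.67/7200.00 = 26.84 in; y_c = 464453.33/7200.00 = 64.51 in.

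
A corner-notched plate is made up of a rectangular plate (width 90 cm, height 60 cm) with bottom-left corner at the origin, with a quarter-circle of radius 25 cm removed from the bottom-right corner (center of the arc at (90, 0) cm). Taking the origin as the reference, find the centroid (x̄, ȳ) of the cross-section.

plate: A = 90 × 60 = 5400.00, centroid at (45.00, 30.00).
removed quarter-circle: A = −¼π·25² = -490.87, centroid at (79.39, 10.61).
ΣA = 4909.13 cm², ΣAx̄ = 204029.69 cm³, ΣAȳ = 156791.67 cm³.
x̄ = 204029.69/4909.13 = 41.56 cm; ȳ = 156791.67/4909.13 = 31.94 cm.

x̄ = 41.56 cm, ȳ = 31.94 cm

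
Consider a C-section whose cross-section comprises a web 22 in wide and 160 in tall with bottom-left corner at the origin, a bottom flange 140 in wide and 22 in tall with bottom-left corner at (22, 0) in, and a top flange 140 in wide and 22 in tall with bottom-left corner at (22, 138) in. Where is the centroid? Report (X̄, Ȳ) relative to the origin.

web: A = 22 × 160 = 3520.00, centroid at (11.00, 80.00).
bottom flange: A = 140 × 22 = 3080.00, centroid at (92.00, 11.00).
top flange: A = 140 × 22 = 3080.00, centroid at (92.00, 149.00).
ΣA = 9680.00 in², ΣAX̄ = 605440.00 in³, ΣAȲ = 774400.00 in³.
X̄ = 605440.00/9680.00 = 62.55 in; Ȳ = 774400.00/9680.00 = 80.00 in.

X̄ = 62.55 in, Ȳ = 80.00 in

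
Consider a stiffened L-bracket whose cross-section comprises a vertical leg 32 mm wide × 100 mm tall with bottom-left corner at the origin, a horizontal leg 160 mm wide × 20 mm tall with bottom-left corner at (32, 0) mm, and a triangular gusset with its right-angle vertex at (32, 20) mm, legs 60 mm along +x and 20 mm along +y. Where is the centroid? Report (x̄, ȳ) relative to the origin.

Part | A | x̄ᵢ | ȳᵢ | A·x̄ᵢ | A·ȳᵢ
vertical leg | 3200.00 | 16.00 | 50.00 | 51200.00 | 160000.00
horizontal leg | 3200.00 | 112.00 | 10.00 | 358400.00 | 32000.00
gusset | 600.00 | 52.00 | 26.67 | 31200.00 | 16000.00
Σ | 7000.00 |  |  | 440800.00 | 208000.00
x̄ = 440800.00 / 7000.00 = 62.97 mm
ȳ = 208000.00 / 7000.00 = 29.71 mm

x̄ = 62.97 mm, ȳ = 29.71 mm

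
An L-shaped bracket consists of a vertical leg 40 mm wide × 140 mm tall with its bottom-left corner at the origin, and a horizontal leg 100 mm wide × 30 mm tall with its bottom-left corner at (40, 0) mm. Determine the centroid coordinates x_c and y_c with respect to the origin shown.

vertical leg: A = 40 × 140 = 5600.00, centroid at (20.00, 70.00).
horizontal leg: A = 100 × 30 = 3000.00, centroid at (90.00, 15.00).
ΣA = 8600.00 mm²
ΣAx_c = (5600.00)(20.00) + (3000.00)(90.00) = 382000.00 mm³
ΣAy_c = (5600.00)(70.00) + (3000.00)(15.00) = 437000.00 mm³
x_c = 382000.00 / 8600.00 = 44.42 mm
y_c = 437000.00 / 8600.00 = 50.81 mm

x_c = 44.42 mm, y_c = 50.81 mm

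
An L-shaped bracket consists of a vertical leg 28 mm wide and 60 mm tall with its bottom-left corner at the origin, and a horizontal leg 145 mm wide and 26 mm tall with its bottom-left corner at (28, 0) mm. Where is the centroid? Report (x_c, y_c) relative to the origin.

vertical leg: A = 28 × 60 = 1680.00, centroid at (14.00, 30.00).
horizontal leg: A = 145 × 26 = 3770.00, centroid at (100.50, 13.00).
ΣA = 5450.00 mm²
ΣAx_c = (1680.00)(14.00) + (3770.00)(100.50) = 402405.00 mm³
ΣAy_c = (1680.00)(30.00) + (3770.00)(13.00) = 99410.00 mm³
x_c = 402405.00 / 5450.00 = 73.84 mm
y_c = 99410.00 / 5450.00 = 18.24 mm

x_c = 73.84 mm, y_c = 18.24 mm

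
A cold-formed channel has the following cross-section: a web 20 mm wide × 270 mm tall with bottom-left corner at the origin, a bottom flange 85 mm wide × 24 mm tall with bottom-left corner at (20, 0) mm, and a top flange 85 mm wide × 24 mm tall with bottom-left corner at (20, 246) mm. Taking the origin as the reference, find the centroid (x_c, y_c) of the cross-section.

x_c = 32.59 mm, y_c = 135.00 mm

Part | A | x̄ᵢ | ȳᵢ | A·x̄ᵢ | A·ȳᵢ
web | 5400.00 | 10.00 | 135.00 | 54000.00 | 729000.00
bottom flange | 2040.00 | 62.50 | 12.00 | 127500.00 | 24480.00
top flange | 2040.00 | 62.50 | 258.00 | 127500.00 | 526320.00
Σ | 9480.00 |  |  | 309000.00 | 1279800.00
x_c = 309000.00 / 9480.00 = 32.59 mm
y_c = 1279800.00 / 9480.00 = 135.00 mm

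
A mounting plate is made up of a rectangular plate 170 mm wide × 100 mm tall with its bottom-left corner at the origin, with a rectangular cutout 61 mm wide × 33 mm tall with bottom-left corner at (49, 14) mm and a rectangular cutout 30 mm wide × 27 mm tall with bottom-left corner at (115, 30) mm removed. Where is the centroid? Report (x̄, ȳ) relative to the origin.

x̄ = 83.21 mm, ȳ = 53.14 mm

Part | A | x̄ᵢ | ȳᵢ | A·x̄ᵢ | A·ȳᵢ
plate | 17000.00 | 85.00 | 50.00 | 1445000.00 | 850000.00
hole 1 | -2013.00 | 79.50 | 30.50 | -160033.50 | -61396.50
hole 2 | -810.00 | 130.00 | 43.50 | -105300.00 | -35235.00
Σ | 14177.00 |  |  | 1179666.50 | 753368.50
x̄ = 1179666.50 / 14177.00 = 83.21 mm
ȳ = 753368.50 / 14177.00 = 53.14 mm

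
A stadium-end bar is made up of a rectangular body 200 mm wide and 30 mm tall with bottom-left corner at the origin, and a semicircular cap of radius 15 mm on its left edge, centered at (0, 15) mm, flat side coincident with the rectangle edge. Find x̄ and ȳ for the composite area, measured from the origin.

x̄ = 94.08 mm, ȳ = 15.00 mm

rectangular body: A = 200 × 30 = 6000.00, centroid at (100.00, 15.00).
semicircular end: A = ½π·15² = 353.43, centroid at (-6.37, 15.00).
ΣA = 6353.43 mm²
ΣAx̄ = (6000.00)(100.00) + (353.43)(-6.37) = 597750.00 mm³
ΣAȳ = (6000.00)(15.00) + (353.43)(15.00) = 95301.44 mm³
x̄ = 597750.00 / 6353.43 = 94.08 mm
ȳ = 95301.44 / 6353.43 = 15.00 mm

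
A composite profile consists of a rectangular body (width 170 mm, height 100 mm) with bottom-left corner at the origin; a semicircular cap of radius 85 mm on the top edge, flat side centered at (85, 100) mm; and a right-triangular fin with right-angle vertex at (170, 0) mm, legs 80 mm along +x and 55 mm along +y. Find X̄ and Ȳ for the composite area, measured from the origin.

rectangular body: A = 170 × 100 = 17000.00, centroid at (85.00, 50.00).
semicircular top: A = ½π·85² = 11349.00, centroid at (85.00, 136.08).
triangular fin: A = ½·80·55 = 2200.00, centroid at (196.67, 18.33).
ΣA = 30549.00 mm², ΣAX̄ = 2842331.96 mm³, ΣAȲ = 2434650.35 mm³.
X̄ = 2842331.96/30549.00 = 93.04 mm; Ȳ = 2434650.35/30549.00 = 79.70 mm.

X̄ = 93.04 mm, Ȳ = 79.70 mm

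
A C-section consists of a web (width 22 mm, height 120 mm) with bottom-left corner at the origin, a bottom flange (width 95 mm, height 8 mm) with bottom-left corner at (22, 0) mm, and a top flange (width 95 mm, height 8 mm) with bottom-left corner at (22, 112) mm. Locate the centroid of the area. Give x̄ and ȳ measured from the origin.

web: A = 22 × 120 = 2640.00, centroid at (11.00, 60.00).
bottom flange: A = 95 × 8 = 760.00, centroid at (69.50, 4.00).
top flange: A = 95 × 8 = 760.00, centroid at (69.50, 116.00).
ΣA = 4160.00 mm²
ΣAx̄ = (2640.00)(11.00) + (760.00)(69.50) + (760.00)(69.50) = 134680.00 mm³
ΣAȳ = (2640.00)(60.00) + (760.00)(4.00) + (760.00)(116.00) = 249600.00 mm³
x̄ = 134680.00 / 4160.00 = 32.38 mm
ȳ = 249600.00 / 4160.00 = 60.00 mm

x̄ = 32.38 mm, ȳ = 60.00 mm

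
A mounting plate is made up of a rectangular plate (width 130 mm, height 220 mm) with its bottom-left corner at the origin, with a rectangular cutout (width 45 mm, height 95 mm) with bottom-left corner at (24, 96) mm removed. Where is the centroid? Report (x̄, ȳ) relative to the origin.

x̄ = 68.25 mm, ȳ = 104.11 mm

plate: A = 130 × 220 = 28600.00, centroid at (65.00, 110.00).
hole: A = −(45 × 95) = -4275.00, centroid at (46.50, 143.50).
ΣA = 24325.00 mm², ΣAx̄ = 1660212.50 mm³, ΣAȳ = 2532537.50 mm³.
x̄ = 1660212.50/24325.00 = 68.25 mm; ȳ = 2532537.50/24325.00 = 104.11 mm.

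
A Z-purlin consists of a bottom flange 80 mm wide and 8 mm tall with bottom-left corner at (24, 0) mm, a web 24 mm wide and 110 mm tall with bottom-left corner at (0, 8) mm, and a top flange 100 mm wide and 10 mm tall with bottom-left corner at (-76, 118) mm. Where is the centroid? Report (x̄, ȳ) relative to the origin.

x̄ = 10.90 mm, ȳ = 68.20 mm

bottom flange: A = 80 × 8 = 640.00, centroid at (64.00, 4.00).
web: A = 24 × 110 = 2640.00, centroid at (12.00, 63.00).
top flange: A = 100 × 10 = 1000.00, centroid at (-26.00, 123.00).
ΣA = 4280.00 mm²
ΣAx̄ = (640.00)(64.00) + (2640.00)(12.00) + (1000.00)(-26.00) = 46640.00 mm³
ΣAȳ = (640.00)(4.00) + (2640.00)(63.00) + (1000.00)(123.00) = 291880.00 mm³
x̄ = 46640.00 / 4280.00 = 10.90 mm
ȳ = 291880.00 / 4280.00 = 68.20 mm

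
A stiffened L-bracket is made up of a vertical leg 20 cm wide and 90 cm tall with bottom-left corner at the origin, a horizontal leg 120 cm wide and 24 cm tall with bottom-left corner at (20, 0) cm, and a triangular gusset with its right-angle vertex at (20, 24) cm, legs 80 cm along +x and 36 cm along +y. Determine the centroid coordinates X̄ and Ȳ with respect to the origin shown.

X̄ = 51.57 cm, Ȳ = 27.35 cm

vertical leg: A = 20 × 90 = 1800.00, centroid at (10.00, 45.00).
horizontal leg: A = 120 × 24 = 2880.00, centroid at (80.00, 12.00).
gusset: A = ½·80·36 = 1440.00, centroid at (46.67, 36.00).
ΣA = 6120.00 cm²
ΣAX̄ = (1800.00)(10.00) + (2880.00)(80.00) + (1440.00)(46.67) = 315600.00 cm³
ΣAȲ = (1800.00)(45.00) + (2880.00)(12.00) + (1440.00)(36.00) = 167400.00 cm³
X̄ = 315600.00 / 6120.00 = 51.57 cm
Ȳ = 167400.00 / 6120.00 = 27.35 cm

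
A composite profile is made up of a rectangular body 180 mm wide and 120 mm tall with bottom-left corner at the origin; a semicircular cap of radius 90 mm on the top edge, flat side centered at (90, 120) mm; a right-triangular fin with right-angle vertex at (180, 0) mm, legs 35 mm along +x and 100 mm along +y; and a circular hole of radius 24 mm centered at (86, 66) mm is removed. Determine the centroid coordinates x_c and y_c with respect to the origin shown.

rectangular body: A = 180 × 120 = 21600.00, centroid at (90.00, 60.00).
semicircular top: A = ½π·90² = 12723.45, centroid at (90.00, 158.20).
triangular fin: A = ½·35·100 = 1750.00, centroid at (191.67, 33.33).
hole: A = −π·24² = -1809.56, centroid at (86.00, 66.00).
ΣA = 34263.89 mm², ΣAx_c = 3268905.26 mm³, ΣAy_c = 3247716.58 mm³.
x_c = 3268905.26/34263.89 = 95.40 mm; y_c = 3247716.58/34263.89 = 94.79 mm.

x_c = 95.40 mm, y_c = 94.79 mm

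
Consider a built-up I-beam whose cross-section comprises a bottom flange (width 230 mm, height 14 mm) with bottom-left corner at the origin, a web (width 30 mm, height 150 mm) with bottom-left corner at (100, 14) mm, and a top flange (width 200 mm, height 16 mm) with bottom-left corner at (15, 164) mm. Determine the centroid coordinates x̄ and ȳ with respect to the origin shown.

x̄ = 115.00 mm, ȳ = 89.14 mm

bottom flange: A = 230 × 14 = 3220.00, centroid at (115.00, 7.00).
web: A = 30 × 150 = 4500.00, centroid at (115.00, 89.00).
top flange: A = 200 × 16 = 3200.00, centroid at (115.00, 172.00).
ΣA = 10920.00 mm²
ΣAx̄ = (3220.00)(115.00) + (4500.00)(115.00) + (3200.00)(115.00) = 1255800.00 mm³
ΣAȳ = (3220.00)(7.00) + (4500.00)(89.00) + (3200.00)(172.00) = 973440.00 mm³
x̄ = 1255800.00 / 10920.00 = 115.00 mm
ȳ = 973440.00 / 10920.00 = 89.14 mm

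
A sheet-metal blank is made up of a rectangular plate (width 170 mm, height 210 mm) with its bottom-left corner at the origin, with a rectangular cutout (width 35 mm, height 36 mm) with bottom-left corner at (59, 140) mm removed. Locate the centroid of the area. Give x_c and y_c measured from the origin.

plate: A = 170 × 210 = 35700.00, centroid at (85.00, 105.00).
hole: A = −(35 × 36) = -1260.00, centroid at (76.50, 158.00).
ΣA = 34440.00 mm²
ΣAx_c = (35700.00)(85.00) + (-1260.00)(76.50) = 2938110.00 mm³
ΣAy_c = (35700.00)(105.00) + (-1260.00)(158.00) = 3549420.00 mm³
x_c = 2938110.00 / 34440.00 = 85.31 mm
y_c = 3549420.00 / 34440.00 = 103.06 mm

x_c = 85.31 mm, y_c = 103.06 mm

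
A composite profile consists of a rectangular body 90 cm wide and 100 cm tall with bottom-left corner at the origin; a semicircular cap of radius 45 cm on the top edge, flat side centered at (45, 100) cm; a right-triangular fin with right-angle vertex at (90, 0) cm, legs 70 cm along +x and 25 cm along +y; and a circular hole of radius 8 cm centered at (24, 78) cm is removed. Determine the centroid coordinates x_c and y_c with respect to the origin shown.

x_c = 49.98 cm, y_c = 63.82 cm

rectangular body: A = 90 × 100 = 9000.00, centroid at (45.00, 50.00).
semicircular top: A = ½π·45² = 3180.86, centroid at (45.00, 119.10).
triangular fin: A = ½·70·25 = 875.00, centroid at (113.33, 8.33).
hole: A = −π·8² = -201.06, centroid at (24.00, 78.00).
ΣA = 12854.80 cm²
ΣAx_c = (9000.00)(45.00) + (3180.86)(45.00) + (875.00)(113.33) + (-201.06)(24.00) = 642480.00 cm³
ΣAy_c = (9000.00)(50.00) + (3180.86)(119.10) + (875.00)(8.33) + (-201.06)(78.00) = 820445.09 cm³
x_c = 642480.00 / 12854.80 = 49.98 cm
y_c = 820445.09 / 12854.80 = 63.82 cm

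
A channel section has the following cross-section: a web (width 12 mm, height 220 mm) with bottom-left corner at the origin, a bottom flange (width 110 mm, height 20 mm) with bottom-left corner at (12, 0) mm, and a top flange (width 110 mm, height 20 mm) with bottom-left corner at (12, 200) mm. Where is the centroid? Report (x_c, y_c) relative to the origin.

x_c = 44.12 mm, y_c = 110.00 mm

web: A = 12 × 220 = 2640.00, centroid at (6.00, 110.00).
bottom flange: A = 110 × 20 = 2200.00, centroid at (67.00, 10.00).
top flange: A = 110 × 20 = 2200.00, centroid at (67.00, 210.00).
ΣA = 7040.00 mm², ΣAx_c = 310640.00 mm³, ΣAy_c = 774400.00 mm³.
x_c = 310640.00/7040.00 = 44.12 mm; y_c = 774400.00/7040.00 = 110.00 mm.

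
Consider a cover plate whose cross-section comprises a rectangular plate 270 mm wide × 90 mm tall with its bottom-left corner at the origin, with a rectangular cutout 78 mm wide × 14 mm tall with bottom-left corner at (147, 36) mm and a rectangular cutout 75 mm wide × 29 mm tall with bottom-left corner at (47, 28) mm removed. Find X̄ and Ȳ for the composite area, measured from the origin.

X̄ = 137.57 mm, Ȳ = 45.36 mm

plate: A = 270 × 90 = 24300.00, centroid at (135.00, 45.00).
hole 1: A = −(78 × 14) = -1092.00, centroid at (186.00, 43.00).
hole 2: A = −(75 × 29) = -2175.00, centroid at (84.50, 42.50).
ΣA = 21033.00 mm²
ΣAX̄ = (24300.00)(135.00) + (-1092.00)(186.00) + (-2175.00)(84.50) = 2893600.50 mm³
ΣAȲ = (24300.00)(45.00) + (-1092.00)(43.00) + (-2175.00)(42.50) = 954106.50 mm³
X̄ = 2893600.50 / 21033.00 = 137.57 mm
Ȳ = 954106.50 / 21033.00 = 45.36 mm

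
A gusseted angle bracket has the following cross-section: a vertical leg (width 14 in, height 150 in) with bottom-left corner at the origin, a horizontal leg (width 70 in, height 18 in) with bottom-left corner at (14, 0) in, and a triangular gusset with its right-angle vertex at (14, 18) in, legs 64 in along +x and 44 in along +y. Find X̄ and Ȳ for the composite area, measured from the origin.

X̄ = 26.47 in, Ȳ = 45.06 in

vertical leg: A = 14 × 150 = 2100.00, centroid at (7.00, 75.00).
horizontal leg: A = 70 × 18 = 1260.00, centroid at (49.00, 9.00).
gusset: A = ½·64·44 = 1408.00, centroid at (35.33, 32.67).
ΣA = 4768.00 in², ΣAX̄ = 126189.33 in³, ΣAȲ = 214834.67 in³.
X̄ = 126189.33/4768.00 = 26.47 in; Ȳ = 214834.67/4768.00 = 45.06 in.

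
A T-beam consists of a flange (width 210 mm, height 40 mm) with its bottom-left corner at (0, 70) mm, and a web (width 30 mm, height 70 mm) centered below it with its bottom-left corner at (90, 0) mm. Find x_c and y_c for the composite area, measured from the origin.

x_c = 105.00 mm, y_c = 79.00 mm

web: A = 30 × 70 = 2100.00, centroid at (105.00, 35.00).
flange: A = 210 × 40 = 8400.00, centroid at (105.00, 90.00).
ΣA = 10500.00 mm², ΣAx_c = 1102500.00 mm³, ΣAy_c = 829500.00 mm³.
x_c = 1102500.00/10500.00 = 105.00 mm; y_c = 829500.00/10500.00 = 79.00 mm.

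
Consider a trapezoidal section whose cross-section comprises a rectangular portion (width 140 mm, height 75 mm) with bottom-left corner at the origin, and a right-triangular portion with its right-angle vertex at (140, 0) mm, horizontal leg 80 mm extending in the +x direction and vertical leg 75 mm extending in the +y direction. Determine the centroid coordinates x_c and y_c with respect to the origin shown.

Part | A | x̄ᵢ | ȳᵢ | A·x̄ᵢ | A·ȳᵢ
rectangular portion | 10500.00 | 70.00 | 37.50 | 735000.00 | 393750.00
triangular portion | 3000.00 | 166.67 | 25.00 | 500000.00 | 75000.00
Σ | 13500.00 |  |  | 1235000.00 | 468750.00
x_c = 1235000.00 / 13500.00 = 91.48 mm
y_c = 468750.00 / 13500.00 = 34.72 mm

x_c = 91.48 mm, y_c = 34.72 mm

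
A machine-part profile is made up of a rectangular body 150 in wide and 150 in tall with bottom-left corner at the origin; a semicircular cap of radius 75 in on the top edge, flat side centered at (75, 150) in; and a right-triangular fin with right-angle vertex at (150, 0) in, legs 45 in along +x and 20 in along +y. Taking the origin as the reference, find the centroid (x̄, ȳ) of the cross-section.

x̄ = 76.27 in, ȳ = 103.73 in

rectangular body: A = 150 × 150 = 22500.00, centroid at (75.00, 75.00).
semicircular top: A = ½π·75² = 8835.73, centroid at (75.00, 181.83).
triangular fin: A = ½·45·20 = 450.00, centroid at (165.00, 6.67).
ΣA = 31785.73 in², ΣAx̄ = 2424429.70 in³, ΣAȳ = 3297109.40 in³.
x̄ = 2424429.70/31785.73 = 76.27 in; ȳ = 3297109.40/31785.73 = 103.73 in.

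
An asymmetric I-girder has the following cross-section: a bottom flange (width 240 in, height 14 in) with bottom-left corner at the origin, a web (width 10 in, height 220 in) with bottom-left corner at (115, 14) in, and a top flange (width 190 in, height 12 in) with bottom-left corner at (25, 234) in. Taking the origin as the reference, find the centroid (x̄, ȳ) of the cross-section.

Part | A | x̄ᵢ | ȳᵢ | A·x̄ᵢ | A·ȳᵢ
bottom flange | 3360.00 | 120.00 | 7.00 | 403200.00 | 23520.00
web | 2200.00 | 120.00 | 124.00 | 264000.00 | 272800.00
top flange | 2280.00 | 120.00 | 240.00 | 273600.00 | 547200.00
Σ | 7840.00 |  |  | 940800.00 | 843520.00
x̄ = 940800.00 / 7840.00 = 120.00 in
ȳ = 843520.00 / 7840.00 = 107.59 in

x̄ = 120.00 in, ȳ = 107.59 in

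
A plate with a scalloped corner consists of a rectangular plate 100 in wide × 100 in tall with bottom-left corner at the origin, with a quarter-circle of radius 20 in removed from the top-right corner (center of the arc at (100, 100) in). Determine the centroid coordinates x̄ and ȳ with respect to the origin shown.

x̄ = 48.65 in, ȳ = 48.65 in

plate: A = 100 × 100 = 10000.00, centroid at (50.00, 50.00).
removed quarter-circle: A = −¼π·20² = -314.16, centroid at (91.51, 91.51).
ΣA = 9685.84 in², ΣAx̄ = 471250.74 in³, ΣAȳ = 471250.74 in³.
x̄ = 471250.74/9685.84 = 48.65 in; ȳ = 471250.74/9685.84 = 48.65 in.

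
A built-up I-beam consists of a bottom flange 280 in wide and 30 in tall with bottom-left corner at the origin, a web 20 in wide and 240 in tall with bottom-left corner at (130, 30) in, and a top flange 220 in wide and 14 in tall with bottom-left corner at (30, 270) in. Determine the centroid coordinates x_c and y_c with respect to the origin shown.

x_c = 140.00 in, y_c = 104.37 in

bottom flange: A = 280 × 30 = 8400.00, centroid at (140.00, 15.00).
web: A = 20 × 240 = 4800.00, centroid at (140.00, 150.00).
top flange: A = 220 × 14 = 3080.00, centroid at (140.00, 277.00).
ΣA = 16280.00 in², ΣAx_c = 2279200.00 in³, ΣAy_c = 1699160.00 in³.
x_c = 2279200.00/16280.00 = 140.00 in; y_c = 1699160.00/16280.00 = 104.37 in.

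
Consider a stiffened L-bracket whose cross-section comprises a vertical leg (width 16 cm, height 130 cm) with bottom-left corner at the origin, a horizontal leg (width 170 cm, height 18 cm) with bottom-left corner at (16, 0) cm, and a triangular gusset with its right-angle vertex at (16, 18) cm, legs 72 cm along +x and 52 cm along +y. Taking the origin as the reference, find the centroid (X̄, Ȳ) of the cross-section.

vertical leg: A = 16 × 130 = 2080.00, centroid at (8.00, 65.00).
horizontal leg: A = 170 × 18 = 3060.00, centroid at (101.00, 9.00).
gusset: A = ½·72·52 = 1872.00, centroid at (40.00, 35.33).
ΣA = 7012.00 cm²
ΣAX̄ = (2080.00)(8.00) + (3060.00)(101.00) + (1872.00)(40.00) = 400580.00 cm³
ΣAȲ = (2080.00)(65.00) + (3060.00)(9.00) + (1872.00)(35.33) = 228884.00 cm³
X̄ = 400580.00 / 7012.00 = 57.13 cm
Ȳ = 228884.00 / 7012.00 = 32.64 cm

X̄ = 57.13 cm, Ȳ = 32.64 cm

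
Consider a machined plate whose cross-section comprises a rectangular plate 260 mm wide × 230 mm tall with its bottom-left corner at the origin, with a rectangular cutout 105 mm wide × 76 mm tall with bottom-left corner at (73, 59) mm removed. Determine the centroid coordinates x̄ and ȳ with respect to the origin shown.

x̄ = 130.69 mm, ȳ = 117.77 mm

plate: A = 260 × 230 = 59800.00, centroid at (130.00, 115.00).
hole: A = −(105 × 76) = -7980.00, centroid at (125.50, 97.00).
ΣA = 51820.00 mm², ΣAx̄ = 6772510.00 mm³, ΣAȳ = 6102940.00 mm³.
x̄ = 6772510.00/51820.00 = 130.69 mm; ȳ = 6102940.00/51820.00 = 117.77 mm.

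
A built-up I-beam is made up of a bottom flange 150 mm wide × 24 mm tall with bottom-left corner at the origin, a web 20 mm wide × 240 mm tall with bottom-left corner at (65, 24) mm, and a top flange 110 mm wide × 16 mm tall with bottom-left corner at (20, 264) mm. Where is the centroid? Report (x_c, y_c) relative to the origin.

x_c = 75.00 mm, y_c = 119.40 mm

Part | A | x̄ᵢ | ȳᵢ | A·x̄ᵢ | A·ȳᵢ
bottom flange | 3600.00 | 75.00 | 12.00 | 270000.00 | 43200.00
web | 4800.00 | 75.00 | 144.00 | 360000.00 | 691200.00
top flange | 1760.00 | 75.00 | 272.00 | 132000.00 | 478720.00
Σ | 10160.00 |  |  | 762000.00 | 1213120.00
x_c = 762000.00 / 10160.00 = 75.00 mm
y_c = 1213120.00 / 10160.00 = 119.40 mm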